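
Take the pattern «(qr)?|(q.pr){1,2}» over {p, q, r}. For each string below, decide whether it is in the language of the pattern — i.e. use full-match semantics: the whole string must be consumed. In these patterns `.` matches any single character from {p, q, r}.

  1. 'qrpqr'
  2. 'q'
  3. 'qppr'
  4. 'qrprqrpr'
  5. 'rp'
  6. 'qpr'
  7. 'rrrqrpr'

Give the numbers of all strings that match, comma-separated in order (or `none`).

3, 4

1 → no match
2 → no match
3 → match
4 → match
5 → no match
6 → no match
7 → no match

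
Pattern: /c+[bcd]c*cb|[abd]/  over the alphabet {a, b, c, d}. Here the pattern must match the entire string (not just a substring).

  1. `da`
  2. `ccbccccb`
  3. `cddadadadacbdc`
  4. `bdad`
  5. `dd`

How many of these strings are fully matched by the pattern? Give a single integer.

1

1 → no match
2 → match
3 → no match
4 → no match
5 → no match
Total matched: 1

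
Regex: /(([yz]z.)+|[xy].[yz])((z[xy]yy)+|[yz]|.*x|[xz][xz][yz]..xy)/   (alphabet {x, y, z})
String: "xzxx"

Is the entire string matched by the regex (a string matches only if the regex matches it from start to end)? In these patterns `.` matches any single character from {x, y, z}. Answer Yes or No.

No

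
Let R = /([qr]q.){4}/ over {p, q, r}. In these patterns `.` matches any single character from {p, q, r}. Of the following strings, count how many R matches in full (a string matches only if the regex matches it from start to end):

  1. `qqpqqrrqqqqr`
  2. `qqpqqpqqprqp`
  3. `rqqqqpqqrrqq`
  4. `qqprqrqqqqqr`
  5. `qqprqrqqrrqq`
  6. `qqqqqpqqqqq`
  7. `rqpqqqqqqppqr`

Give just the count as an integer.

5

1. `qqpqqrrqqqqr` → match
2. `qqpqqpqqprqp` → match
3. `rqqqqpqqrrqq` → match
4. `qqprqrqqqqqr` → match
5. `qqprqrqqrrqq` → match
6. `qqqqqpqqqqq` → no match
7 → no match
Total matched: 5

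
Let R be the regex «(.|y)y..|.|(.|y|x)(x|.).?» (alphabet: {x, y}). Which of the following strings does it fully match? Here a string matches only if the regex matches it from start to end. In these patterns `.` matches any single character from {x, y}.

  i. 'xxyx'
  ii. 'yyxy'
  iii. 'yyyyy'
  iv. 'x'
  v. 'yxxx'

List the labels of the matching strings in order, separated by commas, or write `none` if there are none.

ii, iv

i → no match
ii → match
iii → no match
iv → match
v → no match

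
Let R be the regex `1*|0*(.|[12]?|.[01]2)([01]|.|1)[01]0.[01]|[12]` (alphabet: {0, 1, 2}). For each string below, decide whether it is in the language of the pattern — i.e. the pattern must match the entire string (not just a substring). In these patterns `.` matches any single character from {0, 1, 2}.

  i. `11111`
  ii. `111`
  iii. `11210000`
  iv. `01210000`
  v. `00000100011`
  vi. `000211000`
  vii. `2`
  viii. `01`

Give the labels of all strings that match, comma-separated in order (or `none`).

i, ii, iii, iv, v, vi, vii

i. `11111` → match
ii. `111` → match
iii. `11210000` → match
iv. `01210000` → match
v. `00000100011` → match
vi. `000211000` → match
vii. `2` → match
viii. `01` → no match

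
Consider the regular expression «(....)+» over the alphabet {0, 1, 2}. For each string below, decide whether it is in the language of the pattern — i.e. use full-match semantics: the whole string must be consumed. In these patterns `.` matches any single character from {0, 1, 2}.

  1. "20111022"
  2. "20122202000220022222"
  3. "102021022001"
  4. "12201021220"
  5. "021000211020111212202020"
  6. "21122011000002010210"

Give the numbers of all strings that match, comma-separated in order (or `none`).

1, 2, 3, 5, 6

1 → match
2 → match
3 → match
4 → no match
5 → match
6 → match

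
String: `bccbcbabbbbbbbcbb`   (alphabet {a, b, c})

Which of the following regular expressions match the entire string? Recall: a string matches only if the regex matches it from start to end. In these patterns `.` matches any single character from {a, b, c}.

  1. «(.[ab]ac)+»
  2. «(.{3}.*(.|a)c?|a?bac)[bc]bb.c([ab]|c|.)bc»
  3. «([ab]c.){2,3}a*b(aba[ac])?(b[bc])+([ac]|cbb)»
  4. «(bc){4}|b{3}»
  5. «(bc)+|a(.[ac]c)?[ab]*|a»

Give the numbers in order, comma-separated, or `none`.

3

1 → no match — must end with `ac`
2 → no match — must end with `bc`
3 → match
4 → no match
5 → no match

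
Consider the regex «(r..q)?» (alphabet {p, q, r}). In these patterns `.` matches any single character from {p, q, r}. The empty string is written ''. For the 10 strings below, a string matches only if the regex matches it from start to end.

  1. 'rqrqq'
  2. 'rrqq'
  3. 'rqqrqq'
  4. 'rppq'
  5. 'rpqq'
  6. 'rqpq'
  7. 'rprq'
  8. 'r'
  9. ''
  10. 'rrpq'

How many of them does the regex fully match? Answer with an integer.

1. 'rqrqq' → no match
2. 'rrqq' → match
3. 'rqqrqq' → no match
4. 'rppq' → match
5. 'rpqq' → match
6. 'rqpq' → match
7. 'rprq' → match
8. 'r' → no match
9. '' → match
10. 'rrpq' → match
Total matched: 7

7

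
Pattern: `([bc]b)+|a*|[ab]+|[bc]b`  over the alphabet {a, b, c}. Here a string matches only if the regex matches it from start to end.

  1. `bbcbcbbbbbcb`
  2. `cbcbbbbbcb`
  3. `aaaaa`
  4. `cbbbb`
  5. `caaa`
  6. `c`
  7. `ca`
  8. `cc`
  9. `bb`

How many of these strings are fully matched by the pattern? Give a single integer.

4

1 → match
2 → match
3 → match
4 → no match
5 → no match
6 → no match
7 → no match
8 → no match
9 → match
Total matched: 4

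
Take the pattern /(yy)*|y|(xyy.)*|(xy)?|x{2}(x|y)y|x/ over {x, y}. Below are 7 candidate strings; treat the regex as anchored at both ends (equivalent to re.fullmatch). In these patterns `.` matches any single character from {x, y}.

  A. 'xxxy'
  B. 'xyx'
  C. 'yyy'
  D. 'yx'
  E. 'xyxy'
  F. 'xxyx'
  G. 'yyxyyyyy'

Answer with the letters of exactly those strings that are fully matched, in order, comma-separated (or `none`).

A

A → match
B → no match
C → no match
D → no match
E → no match
F → no match
G → no match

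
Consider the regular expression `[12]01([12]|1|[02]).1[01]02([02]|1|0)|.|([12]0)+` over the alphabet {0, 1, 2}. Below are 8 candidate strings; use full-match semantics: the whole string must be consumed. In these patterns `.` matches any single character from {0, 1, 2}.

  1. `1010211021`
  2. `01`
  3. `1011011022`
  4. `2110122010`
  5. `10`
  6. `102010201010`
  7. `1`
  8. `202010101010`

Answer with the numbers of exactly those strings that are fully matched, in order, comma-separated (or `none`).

1 → match
2 → no match
3 → match
4 → no match
5 → match
6 → match
7 → match
8 → match

1, 3, 5, 6, 7, 8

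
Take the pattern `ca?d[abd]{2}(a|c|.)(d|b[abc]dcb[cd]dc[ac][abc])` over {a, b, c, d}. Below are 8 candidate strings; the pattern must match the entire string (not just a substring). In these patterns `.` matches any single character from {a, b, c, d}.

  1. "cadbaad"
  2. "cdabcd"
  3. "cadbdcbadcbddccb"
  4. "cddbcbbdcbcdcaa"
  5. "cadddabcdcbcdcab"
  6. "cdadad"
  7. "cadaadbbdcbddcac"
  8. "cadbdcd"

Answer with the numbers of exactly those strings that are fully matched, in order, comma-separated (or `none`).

1, 2, 3, 4, 5, 6, 7, 8

1 → match
2 → match
3 → match
4 → match
5 → match
6 → match
7 → match
8 → match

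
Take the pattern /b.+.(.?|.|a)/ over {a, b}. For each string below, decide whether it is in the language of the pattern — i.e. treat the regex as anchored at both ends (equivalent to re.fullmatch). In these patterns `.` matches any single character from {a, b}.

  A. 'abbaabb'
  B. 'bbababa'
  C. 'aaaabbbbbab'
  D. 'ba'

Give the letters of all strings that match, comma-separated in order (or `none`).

A → no match — must start with 'b'
B → match
C → no match — must start with 'b'
D → no match

B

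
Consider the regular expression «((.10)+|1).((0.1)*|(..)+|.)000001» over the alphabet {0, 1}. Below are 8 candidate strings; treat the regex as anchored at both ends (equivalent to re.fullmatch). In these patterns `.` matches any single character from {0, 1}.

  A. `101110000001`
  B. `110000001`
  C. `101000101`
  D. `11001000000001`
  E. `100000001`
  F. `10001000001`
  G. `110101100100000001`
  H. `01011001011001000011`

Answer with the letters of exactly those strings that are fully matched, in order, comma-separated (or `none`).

A, B, D, E, F, G

A → match
B → match
C → no match — must end with `000001`
D → match
E → match
F → match
G → match
H → no match — must end with `000001`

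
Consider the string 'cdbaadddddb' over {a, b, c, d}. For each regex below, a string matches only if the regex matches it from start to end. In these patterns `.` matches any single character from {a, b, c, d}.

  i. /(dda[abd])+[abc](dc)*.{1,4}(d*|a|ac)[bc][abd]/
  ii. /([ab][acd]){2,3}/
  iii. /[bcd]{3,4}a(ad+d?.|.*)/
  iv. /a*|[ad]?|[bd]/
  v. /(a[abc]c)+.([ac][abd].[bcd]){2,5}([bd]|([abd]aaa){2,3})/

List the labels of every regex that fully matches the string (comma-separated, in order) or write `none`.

i → no match — must start with 'dda'
ii → no match
iii → match
iv → no match
v → no match — must start with 'a'

iii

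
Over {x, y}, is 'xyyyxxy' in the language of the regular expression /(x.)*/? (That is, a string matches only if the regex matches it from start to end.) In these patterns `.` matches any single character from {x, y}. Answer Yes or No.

No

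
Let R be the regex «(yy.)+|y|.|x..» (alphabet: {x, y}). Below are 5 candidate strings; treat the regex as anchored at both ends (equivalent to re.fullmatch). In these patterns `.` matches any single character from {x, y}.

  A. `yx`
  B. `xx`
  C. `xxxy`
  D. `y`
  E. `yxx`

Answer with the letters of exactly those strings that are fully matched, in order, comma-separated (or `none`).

D

A → no match
B → no match
C → no match
D → match
E → no match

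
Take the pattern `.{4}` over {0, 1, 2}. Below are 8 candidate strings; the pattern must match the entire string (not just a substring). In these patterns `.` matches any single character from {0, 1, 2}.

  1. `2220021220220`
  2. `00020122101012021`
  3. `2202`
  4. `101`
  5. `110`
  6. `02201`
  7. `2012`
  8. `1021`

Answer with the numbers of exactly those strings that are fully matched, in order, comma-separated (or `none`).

3, 7, 8

1 → no match
2 → no match
3 → match
4 → no match
5 → no match
6 → no match
7 → match
8 → match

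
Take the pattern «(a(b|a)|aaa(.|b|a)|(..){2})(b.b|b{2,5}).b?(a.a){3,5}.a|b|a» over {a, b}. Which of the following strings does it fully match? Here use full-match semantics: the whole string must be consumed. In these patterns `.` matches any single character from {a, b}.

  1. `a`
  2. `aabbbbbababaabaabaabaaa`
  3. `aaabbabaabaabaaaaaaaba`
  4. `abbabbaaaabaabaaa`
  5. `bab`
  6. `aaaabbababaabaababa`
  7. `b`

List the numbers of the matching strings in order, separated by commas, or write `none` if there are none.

1 → match
2 → match
3 → match
4 → match
5 → no match
6 → match
7 → match

1, 2, 3, 4, 6, 7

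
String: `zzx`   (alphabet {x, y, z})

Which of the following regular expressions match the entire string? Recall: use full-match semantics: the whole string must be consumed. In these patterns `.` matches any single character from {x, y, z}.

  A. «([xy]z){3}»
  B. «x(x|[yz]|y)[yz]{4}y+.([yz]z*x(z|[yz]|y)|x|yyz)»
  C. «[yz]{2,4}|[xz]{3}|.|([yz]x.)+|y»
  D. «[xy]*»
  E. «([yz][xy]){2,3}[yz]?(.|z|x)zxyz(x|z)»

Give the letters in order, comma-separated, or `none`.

A → no match — must end with `z`
B → no match — must start with `x`
C → match
D → no match
E → no match

C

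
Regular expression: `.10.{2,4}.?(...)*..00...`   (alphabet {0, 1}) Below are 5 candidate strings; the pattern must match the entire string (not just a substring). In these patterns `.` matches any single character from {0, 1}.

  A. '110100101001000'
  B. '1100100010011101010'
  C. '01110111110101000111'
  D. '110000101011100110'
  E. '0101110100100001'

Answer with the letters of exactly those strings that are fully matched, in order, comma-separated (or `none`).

D, E

A → no match
B → no match
C → no match
D → match
E → match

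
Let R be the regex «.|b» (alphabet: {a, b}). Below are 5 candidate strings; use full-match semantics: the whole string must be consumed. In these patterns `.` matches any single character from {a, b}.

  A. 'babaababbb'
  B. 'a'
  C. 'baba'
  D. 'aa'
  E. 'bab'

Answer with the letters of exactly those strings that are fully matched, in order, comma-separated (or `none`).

A → no match
B → match
C → no match
D → no match
E → no match

B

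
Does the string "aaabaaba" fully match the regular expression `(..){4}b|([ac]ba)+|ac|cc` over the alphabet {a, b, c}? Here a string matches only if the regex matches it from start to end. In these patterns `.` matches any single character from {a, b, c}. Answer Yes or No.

No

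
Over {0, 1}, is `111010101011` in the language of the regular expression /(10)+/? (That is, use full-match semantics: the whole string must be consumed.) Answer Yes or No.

No

Every match must start with `10`, but `111010101011` does not.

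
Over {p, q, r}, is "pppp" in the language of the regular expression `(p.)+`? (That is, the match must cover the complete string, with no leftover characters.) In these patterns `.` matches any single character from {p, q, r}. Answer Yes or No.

Yes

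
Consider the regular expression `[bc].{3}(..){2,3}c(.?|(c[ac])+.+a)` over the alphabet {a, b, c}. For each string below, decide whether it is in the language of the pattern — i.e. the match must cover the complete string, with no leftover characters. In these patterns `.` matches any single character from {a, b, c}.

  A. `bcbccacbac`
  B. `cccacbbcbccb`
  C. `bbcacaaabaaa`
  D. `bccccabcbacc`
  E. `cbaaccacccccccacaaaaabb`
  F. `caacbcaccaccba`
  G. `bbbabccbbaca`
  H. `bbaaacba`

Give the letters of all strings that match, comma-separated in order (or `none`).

A. `bcbccacbac` → no match
B. `cccacbbcbccb` → match
C. `bbcacaaabaaa` → no match
D. `bccccabcbacc` → match
E → no match
F → no match
G. `bbbabccbbaca` → match
H. `bbaaacba` → no match

B, D, G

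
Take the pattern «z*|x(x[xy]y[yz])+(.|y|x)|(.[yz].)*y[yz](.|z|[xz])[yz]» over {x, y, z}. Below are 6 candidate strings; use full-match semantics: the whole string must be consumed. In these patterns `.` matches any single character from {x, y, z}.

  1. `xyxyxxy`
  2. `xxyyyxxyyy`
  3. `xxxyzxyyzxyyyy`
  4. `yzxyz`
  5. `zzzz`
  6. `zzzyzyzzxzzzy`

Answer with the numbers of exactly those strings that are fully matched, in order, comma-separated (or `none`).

2, 3, 5

1. `xyxyxxy` → no match
2. `xxyyyxxyyy` → match
3 → match
4. `yzxyz` → no match
5. `zzzz` → match
6 → no match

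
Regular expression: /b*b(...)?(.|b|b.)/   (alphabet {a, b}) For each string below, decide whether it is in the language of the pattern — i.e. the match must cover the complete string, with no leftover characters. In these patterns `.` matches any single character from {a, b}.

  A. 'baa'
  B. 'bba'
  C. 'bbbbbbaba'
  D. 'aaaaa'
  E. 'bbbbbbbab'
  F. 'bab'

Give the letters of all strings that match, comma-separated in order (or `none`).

A → no match
B → match
C → match
D → no match
E → match
F → no match

B, C, E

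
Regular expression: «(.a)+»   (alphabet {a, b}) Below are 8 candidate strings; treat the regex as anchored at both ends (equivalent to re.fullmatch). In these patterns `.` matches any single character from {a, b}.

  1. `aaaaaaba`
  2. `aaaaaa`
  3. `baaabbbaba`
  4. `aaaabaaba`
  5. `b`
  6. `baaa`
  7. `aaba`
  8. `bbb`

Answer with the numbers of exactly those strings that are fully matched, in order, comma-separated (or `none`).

1 → match
2 → match
3 → no match
4 → no match
5 → no match — must end with `a`
6 → match
7 → match
8 → no match — must end with `a`

1, 2, 6, 7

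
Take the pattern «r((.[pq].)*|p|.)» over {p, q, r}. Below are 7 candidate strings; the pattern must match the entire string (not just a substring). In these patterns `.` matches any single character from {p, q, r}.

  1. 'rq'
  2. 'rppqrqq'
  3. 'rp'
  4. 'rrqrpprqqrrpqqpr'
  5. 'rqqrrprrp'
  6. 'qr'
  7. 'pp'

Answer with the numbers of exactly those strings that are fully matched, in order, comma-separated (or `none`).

1. 'rq' → match
2. 'rppqrqq' → match
3. 'rp' → match
4 → match
5. 'rqqrrprrp' → no match
6. 'qr' → no match — must start with 'r'
7. 'pp' → no match — must start with 'r'

1, 2, 3, 4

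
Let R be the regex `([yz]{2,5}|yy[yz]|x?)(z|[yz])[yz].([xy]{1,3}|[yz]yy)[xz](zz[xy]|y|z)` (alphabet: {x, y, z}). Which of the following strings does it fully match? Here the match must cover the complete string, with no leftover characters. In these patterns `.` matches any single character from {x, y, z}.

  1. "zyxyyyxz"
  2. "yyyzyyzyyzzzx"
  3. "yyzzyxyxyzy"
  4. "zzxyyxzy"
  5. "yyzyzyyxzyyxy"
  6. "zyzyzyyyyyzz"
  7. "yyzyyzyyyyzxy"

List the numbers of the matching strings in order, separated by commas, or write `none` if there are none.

1, 2, 3, 4, 5, 6

1. "zyxyyyxz" → match
2 → match
3. "yyzzyxyxyzy" → match
4. "zzxyyxzy" → match
5 → match
6. "zyzyzyyyyyzz" → match
7 → no match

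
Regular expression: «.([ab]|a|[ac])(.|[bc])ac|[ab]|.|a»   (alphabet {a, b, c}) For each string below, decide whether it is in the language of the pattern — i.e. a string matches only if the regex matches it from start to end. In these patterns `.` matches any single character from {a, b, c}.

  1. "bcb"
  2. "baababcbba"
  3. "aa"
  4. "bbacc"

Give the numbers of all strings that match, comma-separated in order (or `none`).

none

1 → no match
2 → no match
3 → no match
4 → no match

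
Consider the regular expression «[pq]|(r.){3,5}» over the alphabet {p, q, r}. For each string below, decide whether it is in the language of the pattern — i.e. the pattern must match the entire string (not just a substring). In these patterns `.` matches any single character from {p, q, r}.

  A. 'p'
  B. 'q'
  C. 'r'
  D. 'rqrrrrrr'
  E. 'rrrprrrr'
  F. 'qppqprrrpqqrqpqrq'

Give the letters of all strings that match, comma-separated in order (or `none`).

A → match
B → match
C → no match
D → match
E → match
F → no match

A, B, D, E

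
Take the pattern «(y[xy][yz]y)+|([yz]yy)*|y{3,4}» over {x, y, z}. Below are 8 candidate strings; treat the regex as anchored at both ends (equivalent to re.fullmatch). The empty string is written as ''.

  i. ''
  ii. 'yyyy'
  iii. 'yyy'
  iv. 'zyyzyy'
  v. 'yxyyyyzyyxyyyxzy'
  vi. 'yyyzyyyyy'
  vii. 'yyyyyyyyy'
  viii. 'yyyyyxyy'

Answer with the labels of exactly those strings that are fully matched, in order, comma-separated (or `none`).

i, ii, iii, iv, v, vi, vii, viii

i → match
ii → match
iii → match
iv → match
v → match
vi → match
vii → match
viii → match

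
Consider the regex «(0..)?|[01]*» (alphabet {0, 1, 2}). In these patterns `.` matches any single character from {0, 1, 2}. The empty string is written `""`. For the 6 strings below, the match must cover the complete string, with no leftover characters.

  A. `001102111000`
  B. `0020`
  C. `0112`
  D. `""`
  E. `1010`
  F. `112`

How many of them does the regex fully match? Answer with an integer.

2

A. `001102111000` → no match
B. `0020` → no match
C. `0112` → no match
D. `""` → match
E. `1010` → match
F. `112` → no match
Total matched: 2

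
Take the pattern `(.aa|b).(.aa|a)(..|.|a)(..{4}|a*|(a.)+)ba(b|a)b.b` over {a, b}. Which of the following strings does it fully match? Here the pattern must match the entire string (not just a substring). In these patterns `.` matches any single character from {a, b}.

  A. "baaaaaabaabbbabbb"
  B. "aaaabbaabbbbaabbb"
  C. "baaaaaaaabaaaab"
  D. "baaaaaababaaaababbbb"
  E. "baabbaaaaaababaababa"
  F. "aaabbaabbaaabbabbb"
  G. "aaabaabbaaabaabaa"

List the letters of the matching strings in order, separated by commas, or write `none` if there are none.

D

A → no match
B → no match
C → no match
D → match
E → no match — must end with "b"
F → no match
G → no match — must end with "b"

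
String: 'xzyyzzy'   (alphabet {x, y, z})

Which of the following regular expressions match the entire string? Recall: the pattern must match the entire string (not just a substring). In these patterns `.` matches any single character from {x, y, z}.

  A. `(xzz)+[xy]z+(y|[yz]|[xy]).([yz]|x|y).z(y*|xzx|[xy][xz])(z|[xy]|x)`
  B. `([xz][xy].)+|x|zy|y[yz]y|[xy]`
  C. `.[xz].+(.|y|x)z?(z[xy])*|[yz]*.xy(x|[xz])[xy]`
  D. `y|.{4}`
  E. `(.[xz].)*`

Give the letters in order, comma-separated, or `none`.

A → no match — must start with 'xzz'
B → no match
C → match
D → no match
E → no match

C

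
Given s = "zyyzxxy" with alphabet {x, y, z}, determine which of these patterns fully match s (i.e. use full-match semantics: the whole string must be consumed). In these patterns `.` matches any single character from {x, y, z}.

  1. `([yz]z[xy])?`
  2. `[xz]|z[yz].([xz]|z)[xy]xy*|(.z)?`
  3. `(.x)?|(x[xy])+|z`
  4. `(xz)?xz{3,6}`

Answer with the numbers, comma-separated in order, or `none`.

2

1 → no match
2 → match
3 → no match
4 → no match — must end with "z"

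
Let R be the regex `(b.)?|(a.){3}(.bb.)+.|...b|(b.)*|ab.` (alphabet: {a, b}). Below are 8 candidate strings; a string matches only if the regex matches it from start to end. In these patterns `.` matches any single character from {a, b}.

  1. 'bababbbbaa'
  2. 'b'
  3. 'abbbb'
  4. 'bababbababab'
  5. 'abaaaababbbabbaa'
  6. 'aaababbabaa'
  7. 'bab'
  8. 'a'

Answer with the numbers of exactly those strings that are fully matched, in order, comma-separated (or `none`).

none

1 → no match
2 → no match
3 → no match
4 → no match
5 → no match
6 → no match
7 → no match
8 → no match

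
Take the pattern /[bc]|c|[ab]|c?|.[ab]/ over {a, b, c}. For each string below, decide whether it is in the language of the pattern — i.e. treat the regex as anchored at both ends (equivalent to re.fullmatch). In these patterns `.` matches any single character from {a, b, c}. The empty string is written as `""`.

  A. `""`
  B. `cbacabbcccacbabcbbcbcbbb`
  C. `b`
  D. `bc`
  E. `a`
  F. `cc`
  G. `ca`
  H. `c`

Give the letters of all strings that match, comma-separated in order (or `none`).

A, C, E, G, H

A → match
B → no match
C → match
D → no match
E → match
F → no match
G → match
H → match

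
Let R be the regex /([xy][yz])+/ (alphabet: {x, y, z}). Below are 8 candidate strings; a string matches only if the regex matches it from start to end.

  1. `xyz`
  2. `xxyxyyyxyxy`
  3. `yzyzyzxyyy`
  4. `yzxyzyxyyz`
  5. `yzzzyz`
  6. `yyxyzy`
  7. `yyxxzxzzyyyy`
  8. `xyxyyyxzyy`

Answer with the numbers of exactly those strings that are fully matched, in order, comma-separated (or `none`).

3, 8

1 → no match
2 → no match
3 → match
4 → no match
5 → no match
6 → no match
7 → no match
8 → match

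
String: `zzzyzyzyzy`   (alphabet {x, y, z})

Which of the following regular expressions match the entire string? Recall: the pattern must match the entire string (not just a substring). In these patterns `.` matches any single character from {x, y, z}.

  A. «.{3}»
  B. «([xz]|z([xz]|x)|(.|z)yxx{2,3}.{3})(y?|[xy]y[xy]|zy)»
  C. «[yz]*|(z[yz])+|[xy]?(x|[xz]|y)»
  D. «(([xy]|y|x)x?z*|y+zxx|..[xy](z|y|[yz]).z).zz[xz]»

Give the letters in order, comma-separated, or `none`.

A → no match
B → no match
C → match
D → no match

C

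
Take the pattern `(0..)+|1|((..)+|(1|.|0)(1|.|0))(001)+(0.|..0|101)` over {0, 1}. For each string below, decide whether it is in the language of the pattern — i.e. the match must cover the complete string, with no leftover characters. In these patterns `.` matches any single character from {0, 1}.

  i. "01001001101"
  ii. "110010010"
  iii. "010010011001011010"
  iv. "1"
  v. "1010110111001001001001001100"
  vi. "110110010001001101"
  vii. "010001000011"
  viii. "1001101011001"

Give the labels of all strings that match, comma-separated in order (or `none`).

i, iii, iv, v, vi, vii

i → match
ii → no match
iii → match
iv → match
v → match
vi → match
vii → match
viii → no match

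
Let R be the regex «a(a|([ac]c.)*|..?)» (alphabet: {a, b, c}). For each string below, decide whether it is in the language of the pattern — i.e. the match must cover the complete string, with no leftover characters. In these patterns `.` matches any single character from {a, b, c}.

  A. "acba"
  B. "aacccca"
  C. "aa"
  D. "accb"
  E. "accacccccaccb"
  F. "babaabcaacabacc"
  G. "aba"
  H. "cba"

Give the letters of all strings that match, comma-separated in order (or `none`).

B, C, D, E, G

A → no match
B → match
C → match
D → match
E → match
F → no match — must start with "a"
G → match
H → no match — must start with "a"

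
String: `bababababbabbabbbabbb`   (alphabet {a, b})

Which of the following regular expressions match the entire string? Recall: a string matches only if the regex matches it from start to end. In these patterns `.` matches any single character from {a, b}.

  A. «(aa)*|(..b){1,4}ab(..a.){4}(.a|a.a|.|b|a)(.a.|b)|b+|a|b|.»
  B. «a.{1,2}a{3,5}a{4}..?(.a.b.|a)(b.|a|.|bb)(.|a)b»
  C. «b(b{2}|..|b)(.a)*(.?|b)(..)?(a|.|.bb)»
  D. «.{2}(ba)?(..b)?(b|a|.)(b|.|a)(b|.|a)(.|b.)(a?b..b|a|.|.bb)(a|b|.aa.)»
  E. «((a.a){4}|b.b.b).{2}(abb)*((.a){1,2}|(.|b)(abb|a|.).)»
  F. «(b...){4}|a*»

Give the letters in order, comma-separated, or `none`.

A → no match
B → no match — must start with `a`
C → no match
D → no match
E → match
F → no match

E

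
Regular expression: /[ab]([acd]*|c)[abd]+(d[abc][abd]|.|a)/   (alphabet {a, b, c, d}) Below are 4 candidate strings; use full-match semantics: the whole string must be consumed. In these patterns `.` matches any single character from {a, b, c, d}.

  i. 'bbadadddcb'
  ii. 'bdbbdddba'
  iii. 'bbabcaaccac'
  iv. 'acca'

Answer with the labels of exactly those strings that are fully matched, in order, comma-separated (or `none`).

i, ii

i → match
ii → match
iii → no match
iv → no match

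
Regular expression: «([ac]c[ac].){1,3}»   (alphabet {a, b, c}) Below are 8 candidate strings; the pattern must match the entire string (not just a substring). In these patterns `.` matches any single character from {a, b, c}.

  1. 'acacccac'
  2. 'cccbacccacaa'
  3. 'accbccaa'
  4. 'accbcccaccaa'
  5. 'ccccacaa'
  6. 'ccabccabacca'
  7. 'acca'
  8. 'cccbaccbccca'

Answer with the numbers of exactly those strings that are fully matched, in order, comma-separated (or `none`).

1, 2, 3, 4, 5, 6, 7, 8

1. 'acacccac' → match
2. 'cccbacccacaa' → match
3. 'accbccaa' → match
4. 'accbcccaccaa' → match
5. 'ccccacaa' → match
6. 'ccabccabacca' → match
7. 'acca' → match
8. 'cccbaccbccca' → match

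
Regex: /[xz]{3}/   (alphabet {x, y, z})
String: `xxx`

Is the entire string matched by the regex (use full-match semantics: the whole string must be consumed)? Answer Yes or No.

Yes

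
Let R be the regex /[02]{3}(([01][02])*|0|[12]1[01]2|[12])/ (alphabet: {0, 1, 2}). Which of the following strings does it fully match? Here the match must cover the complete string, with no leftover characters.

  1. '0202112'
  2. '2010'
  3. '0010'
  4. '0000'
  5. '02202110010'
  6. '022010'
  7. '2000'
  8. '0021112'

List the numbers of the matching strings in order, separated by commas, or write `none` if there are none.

1, 4, 7, 8

1 → match
2 → no match
3 → no match
4 → match
5 → no match
6 → no match
7 → match
8 → match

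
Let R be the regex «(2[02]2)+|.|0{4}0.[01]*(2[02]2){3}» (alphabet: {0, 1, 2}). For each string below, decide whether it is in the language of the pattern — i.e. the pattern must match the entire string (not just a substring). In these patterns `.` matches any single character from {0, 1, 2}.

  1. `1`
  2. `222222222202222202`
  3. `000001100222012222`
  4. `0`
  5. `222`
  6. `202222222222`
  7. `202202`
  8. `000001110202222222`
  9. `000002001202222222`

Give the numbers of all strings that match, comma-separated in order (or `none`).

1, 2, 4, 5, 6, 7, 8, 9

1 → match
2 → match
3 → no match
4 → match
5 → match
6 → match
7 → match
8 → match
9 → match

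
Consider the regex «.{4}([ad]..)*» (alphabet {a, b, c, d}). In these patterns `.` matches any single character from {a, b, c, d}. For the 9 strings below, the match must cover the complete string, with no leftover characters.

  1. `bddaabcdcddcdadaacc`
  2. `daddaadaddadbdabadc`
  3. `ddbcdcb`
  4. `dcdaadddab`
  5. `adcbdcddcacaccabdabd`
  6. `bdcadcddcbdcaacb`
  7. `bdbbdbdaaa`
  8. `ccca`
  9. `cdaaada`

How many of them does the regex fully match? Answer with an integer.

1 → match
2 → match
3 → match
4 → match
5 → no match
6 → match
7 → match
8 → match
9 → match
Total matched: 8

8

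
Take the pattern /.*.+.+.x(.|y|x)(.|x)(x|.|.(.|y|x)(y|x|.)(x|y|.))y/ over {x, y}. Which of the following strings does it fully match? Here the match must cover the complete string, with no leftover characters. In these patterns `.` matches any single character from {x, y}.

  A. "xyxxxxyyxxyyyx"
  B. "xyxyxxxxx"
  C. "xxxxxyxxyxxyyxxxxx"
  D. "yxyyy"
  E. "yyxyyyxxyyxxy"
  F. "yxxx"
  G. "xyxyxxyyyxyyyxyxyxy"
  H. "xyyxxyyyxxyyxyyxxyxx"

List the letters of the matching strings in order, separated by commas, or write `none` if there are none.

A → no match — must end with "y"
B → no match — must end with "y"
C → no match — must end with "y"
D → no match
E → no match
F → no match — must end with "y"
G → no match
H → no match — must end with "y"

none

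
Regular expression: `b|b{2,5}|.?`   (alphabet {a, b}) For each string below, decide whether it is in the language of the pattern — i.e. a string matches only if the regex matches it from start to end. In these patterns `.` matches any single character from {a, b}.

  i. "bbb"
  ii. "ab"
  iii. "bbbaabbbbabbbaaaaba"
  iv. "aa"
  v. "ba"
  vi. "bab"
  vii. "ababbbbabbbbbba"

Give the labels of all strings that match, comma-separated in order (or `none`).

i → match
ii → no match
iii → no match
iv → no match
v → no match
vi → no match
vii → no match

i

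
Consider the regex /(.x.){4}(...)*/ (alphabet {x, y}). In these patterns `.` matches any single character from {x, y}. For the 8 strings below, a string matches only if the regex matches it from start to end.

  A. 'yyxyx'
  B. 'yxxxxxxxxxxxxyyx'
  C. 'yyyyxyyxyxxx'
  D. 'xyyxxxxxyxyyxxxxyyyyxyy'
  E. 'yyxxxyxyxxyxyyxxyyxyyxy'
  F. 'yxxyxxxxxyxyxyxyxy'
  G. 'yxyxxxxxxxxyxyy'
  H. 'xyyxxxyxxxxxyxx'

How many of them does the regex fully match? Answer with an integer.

A. 'yyxyx' → no match
B → no match
C. 'yyyyxyyxyxxx' → no match
D → no match
E → no match
F → match
G → match
H → no match
Total matched: 2

2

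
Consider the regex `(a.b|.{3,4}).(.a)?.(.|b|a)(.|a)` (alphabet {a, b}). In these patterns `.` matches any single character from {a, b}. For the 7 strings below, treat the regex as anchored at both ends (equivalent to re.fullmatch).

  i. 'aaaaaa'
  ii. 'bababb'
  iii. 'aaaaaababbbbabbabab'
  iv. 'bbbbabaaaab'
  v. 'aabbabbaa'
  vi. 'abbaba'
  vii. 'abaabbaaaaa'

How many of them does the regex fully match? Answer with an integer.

i. 'aaaaaa' → no match
ii. 'bababb' → no match
iii → no match
iv. 'bbbbabaaaab' → no match
v. 'aabbabbaa' → no match
vi. 'abbaba' → no match
vii. 'abaabbaaaaa' → no match
Total matched: 0

0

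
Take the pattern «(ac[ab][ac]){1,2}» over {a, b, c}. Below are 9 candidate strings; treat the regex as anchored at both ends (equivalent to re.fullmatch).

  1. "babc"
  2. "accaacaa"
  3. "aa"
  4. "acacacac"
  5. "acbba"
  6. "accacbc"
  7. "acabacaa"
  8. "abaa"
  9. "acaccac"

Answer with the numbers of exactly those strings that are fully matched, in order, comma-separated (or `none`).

4

1 → no match — must start with "ac"
2 → no match
3 → no match — must start with "ac"
4 → match
5 → no match
6 → no match
7 → no match
8 → no match — must start with "ac"
9 → no match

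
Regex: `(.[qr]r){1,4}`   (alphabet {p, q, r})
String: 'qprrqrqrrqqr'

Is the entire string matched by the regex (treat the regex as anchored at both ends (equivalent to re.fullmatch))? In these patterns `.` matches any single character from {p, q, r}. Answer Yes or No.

No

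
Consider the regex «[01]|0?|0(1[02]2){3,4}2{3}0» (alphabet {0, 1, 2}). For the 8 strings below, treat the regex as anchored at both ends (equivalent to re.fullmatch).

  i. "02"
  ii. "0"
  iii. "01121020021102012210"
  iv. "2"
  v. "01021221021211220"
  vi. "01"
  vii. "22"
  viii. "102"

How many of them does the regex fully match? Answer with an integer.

1

i → no match
ii → match
iii → no match
iv → no match
v → no match
vi → no match
vii → no match
viii → no match
Total matched: 1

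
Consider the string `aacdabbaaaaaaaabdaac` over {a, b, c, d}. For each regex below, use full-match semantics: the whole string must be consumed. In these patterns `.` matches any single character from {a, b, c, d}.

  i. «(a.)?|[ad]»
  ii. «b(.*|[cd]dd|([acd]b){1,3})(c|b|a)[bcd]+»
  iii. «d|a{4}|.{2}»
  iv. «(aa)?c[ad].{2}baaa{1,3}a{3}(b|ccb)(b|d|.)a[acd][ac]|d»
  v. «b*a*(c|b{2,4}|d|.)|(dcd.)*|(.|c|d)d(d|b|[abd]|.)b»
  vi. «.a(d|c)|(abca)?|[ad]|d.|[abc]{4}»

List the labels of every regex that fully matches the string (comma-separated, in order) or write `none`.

i → no match
ii → no match — must start with `b`
iii → no match
iv → match
v → no match
vi → no match

iv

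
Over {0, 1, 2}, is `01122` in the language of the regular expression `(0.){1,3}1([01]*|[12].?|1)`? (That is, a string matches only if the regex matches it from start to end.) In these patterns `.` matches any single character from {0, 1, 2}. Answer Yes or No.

Yes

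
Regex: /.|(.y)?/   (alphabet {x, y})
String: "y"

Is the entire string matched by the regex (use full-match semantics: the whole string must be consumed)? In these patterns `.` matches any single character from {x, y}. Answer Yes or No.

Yes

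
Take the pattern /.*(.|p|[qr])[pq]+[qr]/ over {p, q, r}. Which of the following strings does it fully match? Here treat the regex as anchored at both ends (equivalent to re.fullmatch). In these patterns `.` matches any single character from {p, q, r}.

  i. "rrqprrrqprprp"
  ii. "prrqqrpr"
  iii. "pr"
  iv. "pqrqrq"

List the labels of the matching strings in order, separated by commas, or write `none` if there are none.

ii

i → no match
ii → match
iii → no match
iv → no match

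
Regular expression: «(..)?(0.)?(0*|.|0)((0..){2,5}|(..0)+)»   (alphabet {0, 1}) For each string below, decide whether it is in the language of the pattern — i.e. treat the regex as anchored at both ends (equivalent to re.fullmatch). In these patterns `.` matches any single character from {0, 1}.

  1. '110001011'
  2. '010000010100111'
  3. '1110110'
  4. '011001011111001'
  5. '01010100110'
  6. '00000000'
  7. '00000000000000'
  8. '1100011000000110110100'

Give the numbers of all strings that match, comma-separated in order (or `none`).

1 → match
2 → no match
3 → match
4 → no match
5 → match
6 → match
7 → match
8 → no match

1, 3, 5, 6, 7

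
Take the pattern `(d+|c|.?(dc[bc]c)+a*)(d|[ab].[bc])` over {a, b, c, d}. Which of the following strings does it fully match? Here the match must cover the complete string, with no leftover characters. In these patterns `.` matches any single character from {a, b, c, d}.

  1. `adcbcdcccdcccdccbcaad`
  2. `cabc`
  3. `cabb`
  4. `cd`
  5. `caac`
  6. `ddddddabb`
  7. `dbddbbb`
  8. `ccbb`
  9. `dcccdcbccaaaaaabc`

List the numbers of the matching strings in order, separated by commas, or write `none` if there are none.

1 → no match
2. `cabc` → match
3. `cabb` → match
4. `cd` → match
5. `caac` → match
6. `ddddddabb` → match
7. `dbddbbb` → no match
8. `ccbb` → no match
9 → no match

2, 3, 4, 5, 6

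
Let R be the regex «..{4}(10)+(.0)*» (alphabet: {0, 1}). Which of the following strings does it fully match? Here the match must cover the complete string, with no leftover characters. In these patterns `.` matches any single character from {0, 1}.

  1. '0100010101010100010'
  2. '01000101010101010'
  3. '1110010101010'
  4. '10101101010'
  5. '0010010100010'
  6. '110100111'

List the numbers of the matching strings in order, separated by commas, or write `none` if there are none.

1, 2, 3, 4, 5

1 → match
2 → match
3 → match
4 → match
5 → match
6 → no match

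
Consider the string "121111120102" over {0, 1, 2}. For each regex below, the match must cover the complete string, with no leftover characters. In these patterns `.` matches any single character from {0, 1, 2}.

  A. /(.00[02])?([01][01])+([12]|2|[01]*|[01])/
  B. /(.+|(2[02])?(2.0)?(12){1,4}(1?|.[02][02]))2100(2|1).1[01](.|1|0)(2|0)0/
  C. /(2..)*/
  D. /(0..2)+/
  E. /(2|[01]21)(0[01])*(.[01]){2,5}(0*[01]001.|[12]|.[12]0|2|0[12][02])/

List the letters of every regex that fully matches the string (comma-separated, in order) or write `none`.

A → no match
B → no match — must end with "0"
C → no match
D → no match — must start with "0"
E → match

E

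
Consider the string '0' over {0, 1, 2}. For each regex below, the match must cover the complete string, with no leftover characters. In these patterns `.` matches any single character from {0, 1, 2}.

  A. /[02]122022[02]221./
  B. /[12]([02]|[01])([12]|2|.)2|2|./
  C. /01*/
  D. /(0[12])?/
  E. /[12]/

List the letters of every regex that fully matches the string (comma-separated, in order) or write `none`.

B, C

A → no match
B → match
C → match
D → no match
E → no match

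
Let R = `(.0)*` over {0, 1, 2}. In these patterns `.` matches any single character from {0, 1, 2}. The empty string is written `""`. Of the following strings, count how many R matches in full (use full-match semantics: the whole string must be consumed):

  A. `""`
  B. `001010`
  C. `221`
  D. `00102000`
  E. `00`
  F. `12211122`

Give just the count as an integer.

4

A. `""` → match
B. `001010` → match
C. `221` → no match
D. `00102000` → match
E. `00` → match
F. `12211122` → no match
Total matched: 4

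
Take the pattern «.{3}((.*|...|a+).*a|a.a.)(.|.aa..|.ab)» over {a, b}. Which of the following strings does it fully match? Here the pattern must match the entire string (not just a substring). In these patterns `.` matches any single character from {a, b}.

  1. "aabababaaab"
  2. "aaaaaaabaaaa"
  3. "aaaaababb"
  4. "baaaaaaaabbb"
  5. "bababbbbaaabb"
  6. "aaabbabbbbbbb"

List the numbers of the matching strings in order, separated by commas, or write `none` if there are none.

1. "aabababaaab" → match
2. "aaaaaaabaaaa" → match
3. "aaaaababb" → no match
4. "baaaaaaaabbb" → no match
5 → no match
6 → no match

1, 2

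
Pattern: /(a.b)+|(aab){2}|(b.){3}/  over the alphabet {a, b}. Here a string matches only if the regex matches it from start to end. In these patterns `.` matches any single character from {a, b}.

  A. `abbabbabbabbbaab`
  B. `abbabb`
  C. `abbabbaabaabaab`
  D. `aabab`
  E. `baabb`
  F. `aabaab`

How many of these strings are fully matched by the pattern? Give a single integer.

A → no match
B → match
C → match
D → no match
E → no match
F → match
Total matched: 3

3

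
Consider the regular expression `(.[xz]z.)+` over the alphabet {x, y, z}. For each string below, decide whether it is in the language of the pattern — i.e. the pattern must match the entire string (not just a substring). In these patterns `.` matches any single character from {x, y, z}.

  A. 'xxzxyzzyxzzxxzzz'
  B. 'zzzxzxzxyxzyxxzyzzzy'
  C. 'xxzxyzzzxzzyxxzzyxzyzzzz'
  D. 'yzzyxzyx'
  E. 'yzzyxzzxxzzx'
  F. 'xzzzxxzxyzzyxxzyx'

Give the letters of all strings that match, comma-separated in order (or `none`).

A → match
B → match
C → match
D → no match
E → match
F → no match

A, B, C, E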